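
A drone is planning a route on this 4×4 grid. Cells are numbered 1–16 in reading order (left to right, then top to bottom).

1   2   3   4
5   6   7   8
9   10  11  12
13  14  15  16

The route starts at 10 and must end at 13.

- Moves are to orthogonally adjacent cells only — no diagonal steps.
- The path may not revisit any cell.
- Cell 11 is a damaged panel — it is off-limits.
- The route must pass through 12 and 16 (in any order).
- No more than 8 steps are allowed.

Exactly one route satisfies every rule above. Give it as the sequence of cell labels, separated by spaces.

10 6 7 8 12 16 15 14 13

The 8-move cap with required stops at 12, 16 leaves no slack for detours.
Route from 10: up 1 to 6, right 2 to 8, down 2 to 16, left 3 to 13 — 8 moves in all.
Check: all required cells visited; 8 ≤ 8 moves.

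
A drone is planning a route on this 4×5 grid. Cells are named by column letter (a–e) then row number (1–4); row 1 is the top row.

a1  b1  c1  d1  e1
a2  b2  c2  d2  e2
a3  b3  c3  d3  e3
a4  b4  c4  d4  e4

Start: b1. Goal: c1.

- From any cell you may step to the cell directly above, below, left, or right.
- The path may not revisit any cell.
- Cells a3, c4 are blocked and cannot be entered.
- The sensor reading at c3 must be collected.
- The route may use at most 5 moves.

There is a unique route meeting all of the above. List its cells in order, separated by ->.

Any route must reach c3 and still end at c1 within 5 moves, so the order of the required stops is forced.
Route from b1: 2× down (reaching b3), right to c3, 2× up (reaching c1) — 5 moves in all.
Check: all required cells visited; 5 ≤ 5 moves.

b1 -> b2 -> b3 -> c3 -> c2 -> c1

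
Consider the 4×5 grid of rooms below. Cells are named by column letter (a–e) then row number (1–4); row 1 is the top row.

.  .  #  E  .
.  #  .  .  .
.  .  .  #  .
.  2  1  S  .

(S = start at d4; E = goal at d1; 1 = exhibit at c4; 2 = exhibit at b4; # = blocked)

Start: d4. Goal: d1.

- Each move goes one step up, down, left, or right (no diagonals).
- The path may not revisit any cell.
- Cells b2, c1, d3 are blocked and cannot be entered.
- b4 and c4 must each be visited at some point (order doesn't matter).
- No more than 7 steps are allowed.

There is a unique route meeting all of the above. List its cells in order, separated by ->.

The 7-move cap with required stops at b4, c4 leaves no slack for detours.
Route from d4: 2× left (reaching b4), up to b3, right to c3, up to c2, right to d2, up to d1 — 7 moves in all.
Check: all required cells visited; 7 ≤ 7 moves.

d4 -> c4 -> b4 -> b3 -> c3 -> c2 -> d2 -> d1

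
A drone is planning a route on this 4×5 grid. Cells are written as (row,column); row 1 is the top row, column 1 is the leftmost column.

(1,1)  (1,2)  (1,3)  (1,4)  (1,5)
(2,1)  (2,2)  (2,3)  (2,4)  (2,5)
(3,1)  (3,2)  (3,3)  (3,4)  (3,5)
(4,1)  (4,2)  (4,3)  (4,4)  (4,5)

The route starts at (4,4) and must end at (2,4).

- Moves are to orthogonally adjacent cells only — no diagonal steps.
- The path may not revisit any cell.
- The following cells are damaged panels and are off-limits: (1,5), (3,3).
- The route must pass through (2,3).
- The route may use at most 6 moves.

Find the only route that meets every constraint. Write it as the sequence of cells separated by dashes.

Any route must reach (2,3) and still end at (2,4) within 6 moves, so the order of the required stops is forced.
Route from (4,4): left 2 to (4,2), up 2 to (2,2), right 2 to (2,4) — 6 moves in all.
Check: all required cells visited; 6 ≤ 6 moves.

(4,4) - (4,3) - (4,2) - (3,2) - (2,2) - (2,3) - (2,4)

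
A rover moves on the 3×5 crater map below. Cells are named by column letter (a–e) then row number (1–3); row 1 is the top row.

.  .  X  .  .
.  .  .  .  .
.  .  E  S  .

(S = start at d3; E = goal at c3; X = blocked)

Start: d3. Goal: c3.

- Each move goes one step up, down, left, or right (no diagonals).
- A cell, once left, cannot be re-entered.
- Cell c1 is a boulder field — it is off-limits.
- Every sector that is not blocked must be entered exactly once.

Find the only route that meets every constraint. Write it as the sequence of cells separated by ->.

d3 -> e3 -> e2 -> e1 -> d1 -> d2 -> c2 -> b2 -> b1 -> a1 -> a2 -> a3 -> b3 -> c3

Need to visit all 14 open cells exactly once, starting at d3 and ending at c3.
Cell a1 has only two open neighbours (a2 and b1), so the path must pass straight through it: one of those is the cell it's entered from and the other is where it exits.
Route from d3: right to e3, 2× up (reaching e1), left to d1, down to d2, 2× left (reaching b2), up to b1, left to a1, 2× down (reaching a3), 2× right (reaching c3) — 13 moves in all.
Check: all 14 open cells covered.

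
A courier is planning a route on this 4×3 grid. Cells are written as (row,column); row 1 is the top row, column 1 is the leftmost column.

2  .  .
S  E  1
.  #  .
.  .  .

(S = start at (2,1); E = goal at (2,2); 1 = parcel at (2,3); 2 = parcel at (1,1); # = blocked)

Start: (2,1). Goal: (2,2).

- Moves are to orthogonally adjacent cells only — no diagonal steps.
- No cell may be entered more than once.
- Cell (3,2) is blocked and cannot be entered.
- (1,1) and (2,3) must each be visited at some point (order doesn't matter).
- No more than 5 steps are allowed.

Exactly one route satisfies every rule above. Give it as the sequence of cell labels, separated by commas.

(2,1), (1,1), (1,2), (1,3), (2,3), (2,2)

The budget equals the shortest possible length, so every move has to be on a shortest route through the required cells.
Route from (2,1): up to (1,1), 2× right (reaching (1,3)), down to (2,3), left to (2,2) — 5 moves in all.
Check: all required cells visited; 5 ≤ 5 moves.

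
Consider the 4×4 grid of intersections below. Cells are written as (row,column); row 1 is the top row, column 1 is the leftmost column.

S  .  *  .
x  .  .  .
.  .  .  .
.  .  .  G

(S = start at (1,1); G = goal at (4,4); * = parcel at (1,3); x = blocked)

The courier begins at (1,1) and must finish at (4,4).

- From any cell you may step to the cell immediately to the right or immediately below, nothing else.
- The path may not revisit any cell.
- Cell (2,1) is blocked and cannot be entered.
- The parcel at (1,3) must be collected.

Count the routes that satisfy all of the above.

A right/down-only route from (1,1) to (4,4) makes exactly 3 down-moves and 3 right-moves in some order.
With no other constraints that would be C(6,3) = 20 routes.
Split at (1,3) and multiply the segment counts (each segment already excludes blocked cells): (1,1)→(1,3): 1; (1,3)→(4,4): 4; product = 4.
That gives 4 routes.

4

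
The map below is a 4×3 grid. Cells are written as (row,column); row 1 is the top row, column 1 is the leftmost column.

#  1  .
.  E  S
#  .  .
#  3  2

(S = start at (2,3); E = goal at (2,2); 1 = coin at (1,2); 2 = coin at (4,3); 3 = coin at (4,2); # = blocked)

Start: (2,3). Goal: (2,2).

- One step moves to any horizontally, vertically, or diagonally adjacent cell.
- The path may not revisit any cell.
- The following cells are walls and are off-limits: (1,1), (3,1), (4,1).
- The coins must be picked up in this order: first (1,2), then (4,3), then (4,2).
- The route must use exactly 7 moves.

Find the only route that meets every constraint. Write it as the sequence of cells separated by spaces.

(2,3) (1,2) (2,1) (3,2) (4,3) (4,2) (3,3) (2,2)

The waypoints must appear in the order (1,2), (4,3), (4,2), with no cell reused.
Route from (2,3): up-left 1 to (1,2), down-left 1 to (2,1), down-right 2 to (4,3), left 1 to (4,2), up-right 1 to (3,3), up-left 1 to (2,2) — 7 moves in all.
Check: order respected (1 at step 1, 2 at step 4, 3 at step 5); 7 moves as required.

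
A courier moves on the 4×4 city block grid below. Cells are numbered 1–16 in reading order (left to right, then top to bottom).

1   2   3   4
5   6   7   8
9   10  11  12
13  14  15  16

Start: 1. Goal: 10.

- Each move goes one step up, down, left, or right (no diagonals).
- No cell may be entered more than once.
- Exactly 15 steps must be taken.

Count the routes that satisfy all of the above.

8

Need simple routes of exactly 15 moves from 1 to 10 (Manhattan distance 3, so 6 moves are spent on a detour and 6 undoing it).
Enumerating: 1 5 9 13 14 15 16 12 8 4 3 2 6 7 11 10 | 1 5 9 13 14 15 16 12 11 7 8 4 3 2 6 10 | 1 5 6 2 3 4 8 7 11 12 16 15 14 13 9 10 | 1 2 6 5 9 13 14 15 16 12 8 4 3 7 11 10 | 1 2 3 4 8 12 16 15 11 7 6 5 9 13 14 10 | 1 2 3 4 8 12 16 15 14 13 9 5 6 7 11 10 | 1 2 3 4 8 7 11 12 16 15 14 13 9 5 6 10 | 1 2 3 4 8 7 6 5 9 13 14 15 16 12 11 10.
That gives 8 routes.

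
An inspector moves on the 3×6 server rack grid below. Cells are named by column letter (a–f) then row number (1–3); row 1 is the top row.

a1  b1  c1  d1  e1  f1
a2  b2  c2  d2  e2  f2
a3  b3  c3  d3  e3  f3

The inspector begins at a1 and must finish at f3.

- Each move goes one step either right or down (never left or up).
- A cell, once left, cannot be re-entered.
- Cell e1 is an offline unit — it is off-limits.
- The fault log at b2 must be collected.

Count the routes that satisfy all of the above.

A right/down-only route from a1 to f3 makes exactly 2 down-moves and 5 right-moves in some order.
With no other constraints that would be C(7,2) = 21 routes.
Split at b2 and multiply the segment counts (each segment already excludes blocked cells): a1→b2: 2; b2→f3: 5; product = 10.
That gives 10 routes.

10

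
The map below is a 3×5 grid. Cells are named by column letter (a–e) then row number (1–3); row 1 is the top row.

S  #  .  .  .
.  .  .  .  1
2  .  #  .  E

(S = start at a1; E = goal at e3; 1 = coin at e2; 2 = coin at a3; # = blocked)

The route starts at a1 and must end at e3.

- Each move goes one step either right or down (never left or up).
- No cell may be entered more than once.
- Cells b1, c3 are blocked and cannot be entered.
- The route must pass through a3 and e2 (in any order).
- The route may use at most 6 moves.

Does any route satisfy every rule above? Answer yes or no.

a3 is below but to the left of e2: going e2 → a3 would need a leftward move and a3 → e2 an upward move, so no right/down-only route can visit both required cells.

no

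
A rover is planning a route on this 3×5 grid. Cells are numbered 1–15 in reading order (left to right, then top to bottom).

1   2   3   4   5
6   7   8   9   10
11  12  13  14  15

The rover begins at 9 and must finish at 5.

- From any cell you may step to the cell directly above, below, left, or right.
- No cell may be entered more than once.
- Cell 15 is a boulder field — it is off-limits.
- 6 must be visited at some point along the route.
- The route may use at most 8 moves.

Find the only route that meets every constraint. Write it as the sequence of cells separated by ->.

The 8-move cap with required stops at 6 leaves no slack for detours.
Route from 9: left 3 to 6, up 1 to 1, right 4 to 5 — 8 moves in all.
Check: all required cells visited; 8 ≤ 8 moves.

9 -> 8 -> 7 -> 6 -> 1 -> 2 -> 3 -> 4 -> 5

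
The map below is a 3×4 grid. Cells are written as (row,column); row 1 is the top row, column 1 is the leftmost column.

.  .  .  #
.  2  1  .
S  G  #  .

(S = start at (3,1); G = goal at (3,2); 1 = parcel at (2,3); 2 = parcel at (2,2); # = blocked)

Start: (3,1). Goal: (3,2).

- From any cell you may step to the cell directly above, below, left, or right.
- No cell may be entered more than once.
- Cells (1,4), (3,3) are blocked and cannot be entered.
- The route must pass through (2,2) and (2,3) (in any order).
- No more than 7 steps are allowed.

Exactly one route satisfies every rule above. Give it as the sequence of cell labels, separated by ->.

(3,1) -> (2,1) -> (1,1) -> (1,2) -> (1,3) -> (2,3) -> (2,2) -> (3,2)

The budget equals the shortest possible length, so every move has to be on a shortest route through the required cells.
Route from (3,1): 2× up (reaching (1,1)), 2× right (reaching (1,3)), down to (2,3), left to (2,2), down to (3,2) — 7 moves in all.
Check: all required cells visited; 7 ≤ 7 moves.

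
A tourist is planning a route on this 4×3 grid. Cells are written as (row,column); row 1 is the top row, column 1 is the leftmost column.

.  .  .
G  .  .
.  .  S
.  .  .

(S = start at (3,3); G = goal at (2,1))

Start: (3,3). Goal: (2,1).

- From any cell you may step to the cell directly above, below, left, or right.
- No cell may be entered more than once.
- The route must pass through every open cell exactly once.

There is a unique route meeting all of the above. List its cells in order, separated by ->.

(3,3) -> (4,3) -> (4,2) -> (4,1) -> (3,1) -> (3,2) -> (2,2) -> (2,3) -> (1,3) -> (1,2) -> (1,1) -> (2,1)

Need to visit all 12 open cells exactly once, starting at (3,3) and ending at (2,1).
Cell (4,1) has only two open neighbours ((3,1) and (4,2)), so the path must pass straight through it: one of those is the cell it's entered from and the other is where it exits.
Route from (3,3): down to (4,3), 2× left (reaching (4,1)), up to (3,1), right to (3,2), up to (2,2), right to (2,3), up to (1,3), 2× left (reaching (1,1)), down to (2,1) — 11 moves in all.
Check: all 12 open cells covered.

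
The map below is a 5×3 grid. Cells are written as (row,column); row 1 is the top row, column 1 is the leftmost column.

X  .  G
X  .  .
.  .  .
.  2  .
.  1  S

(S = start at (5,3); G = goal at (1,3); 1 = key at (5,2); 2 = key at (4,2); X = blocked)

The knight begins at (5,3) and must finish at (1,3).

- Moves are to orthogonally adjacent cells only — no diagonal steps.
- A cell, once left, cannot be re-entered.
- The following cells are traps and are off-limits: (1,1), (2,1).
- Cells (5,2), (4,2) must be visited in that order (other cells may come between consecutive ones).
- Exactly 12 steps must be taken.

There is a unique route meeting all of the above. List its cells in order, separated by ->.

(5,3) -> (5,2) -> (5,1) -> (4,1) -> (3,1) -> (3,2) -> (4,2) -> (4,3) -> (3,3) -> (2,3) -> (2,2) -> (1,2) -> (1,3)

The waypoints must appear in the order (5,2), (4,2), with no cell reused.
Route from (5,3): 2× left (reaching (5,1)), 2× up (reaching (3,1)), right to (3,2), down to (4,2), right to (4,3), 2× up (reaching (2,3)), left to (2,2), up to (1,2), right to (1,3) — 12 moves in all.
Check: order respected (1 at step 1, 2 at step 6); 12 moves as required.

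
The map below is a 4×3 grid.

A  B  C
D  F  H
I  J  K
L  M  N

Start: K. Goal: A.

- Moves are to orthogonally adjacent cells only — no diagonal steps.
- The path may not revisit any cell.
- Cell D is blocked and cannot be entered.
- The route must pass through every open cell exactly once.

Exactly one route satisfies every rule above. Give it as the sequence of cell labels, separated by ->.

Need to visit all 11 open cells exactly once, starting at K and ending at A.
Cell C has only two open neighbours (H and B), so the path must pass straight through it: one of those is the cell it's entered from and the other is where it exits.
Route from K: down to N, 2× left (reaching L), up to I, right to J, up to F, right to H, up to C, 2× left (reaching A) — 10 moves in all.
Check: all 11 open cells covered.

K -> N -> M -> L -> I -> J -> F -> H -> C -> B -> A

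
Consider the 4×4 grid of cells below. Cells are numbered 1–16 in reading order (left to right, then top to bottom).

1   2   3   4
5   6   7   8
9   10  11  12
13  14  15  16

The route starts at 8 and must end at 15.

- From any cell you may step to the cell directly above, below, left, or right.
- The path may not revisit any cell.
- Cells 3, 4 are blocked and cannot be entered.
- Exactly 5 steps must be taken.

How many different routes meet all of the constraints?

Need simple routes of exactly 5 moves from 8 to 15 (Manhattan distance 3, so 1 moves are spent on a detour and 1 undoing it).
Enumerating: 8 12 11 10 14 15 | 8 7 11 10 14 15 | 8 7 11 12 16 15 | 8 7 6 10 14 15 | 8 7 6 10 11 15.
That gives 5 routes.

5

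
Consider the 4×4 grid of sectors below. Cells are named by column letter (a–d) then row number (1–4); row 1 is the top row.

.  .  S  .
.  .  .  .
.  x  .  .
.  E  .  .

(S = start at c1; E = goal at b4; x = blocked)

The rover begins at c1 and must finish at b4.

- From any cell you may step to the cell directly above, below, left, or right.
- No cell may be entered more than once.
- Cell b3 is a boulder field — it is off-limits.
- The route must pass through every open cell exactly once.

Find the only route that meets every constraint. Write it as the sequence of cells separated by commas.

Need to visit all 15 open cells exactly once, starting at c1 and ending at b4.
Cell a4 has only two open neighbours (a3 and b4), so the path must pass straight through it: one of those is the cell it's entered from and the other is where it exits.
Route from c1: right 1 to d1, down 3 to d4, left 1 to c4, up 2 to c2, left 1 to b2, up 1 to b1, left 1 to a1, down 3 to a4, right 1 to b4 — 14 moves in all.
Check: all 15 open cells covered.

c1, d1, d2, d3, d4, c4, c3, c2, b2, b1, a1, a2, a3, a4, b4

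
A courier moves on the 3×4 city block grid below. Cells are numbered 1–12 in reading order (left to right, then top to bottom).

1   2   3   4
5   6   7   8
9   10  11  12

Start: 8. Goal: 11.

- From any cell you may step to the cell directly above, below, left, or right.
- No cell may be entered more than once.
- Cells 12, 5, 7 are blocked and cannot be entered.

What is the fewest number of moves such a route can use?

The Manhattan distance from 8 to 11 is |2−3| + |4−3| = 2, so at least 2 moves are needed.
That bound ignores the blocked cells. Measuring each leg by the fewest moves that actually steer around them (8→11: 6) raises the lower bound to 6.
A route of 6 moves exists: 8 → 4 → 3 → 2 → 6 → 10 → 11.
Since 6 matches that lower bound, it is optimal.

6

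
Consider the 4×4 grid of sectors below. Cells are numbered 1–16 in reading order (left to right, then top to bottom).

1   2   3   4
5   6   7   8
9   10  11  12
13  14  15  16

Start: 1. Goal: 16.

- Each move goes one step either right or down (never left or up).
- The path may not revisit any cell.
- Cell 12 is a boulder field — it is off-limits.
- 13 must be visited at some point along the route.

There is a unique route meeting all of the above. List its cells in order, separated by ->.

1 -> 5 -> 9 -> 13 -> 14 -> 15 -> 16

Moves only go right or down, so the column and row indices never decrease.
Route from 1: 3× down (reaching 13), 3× right (reaching 16) — 6 moves in all.
Check: all required cells visited.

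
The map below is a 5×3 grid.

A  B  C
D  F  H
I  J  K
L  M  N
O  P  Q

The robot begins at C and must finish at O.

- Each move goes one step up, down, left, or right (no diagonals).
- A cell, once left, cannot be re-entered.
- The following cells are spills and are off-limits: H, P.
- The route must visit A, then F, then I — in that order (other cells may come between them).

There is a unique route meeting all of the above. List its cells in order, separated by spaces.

The waypoints must appear in the order A, F, I, with no cell reused.
Route from C: 2× left (reaching A), down to D, right to F, down to J, left to I, 2× down (reaching O) — 8 moves in all.
Check: order respected (A at step 2, F at step 4, I at step 6).

C B A D F J I L O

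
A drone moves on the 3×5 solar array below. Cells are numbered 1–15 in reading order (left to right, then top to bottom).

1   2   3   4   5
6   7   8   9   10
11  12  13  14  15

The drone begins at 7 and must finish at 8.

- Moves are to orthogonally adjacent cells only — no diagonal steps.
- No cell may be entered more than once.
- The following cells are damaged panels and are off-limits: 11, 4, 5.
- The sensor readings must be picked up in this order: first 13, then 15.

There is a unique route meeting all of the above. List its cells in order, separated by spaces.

The waypoints must appear in the order 13, 15, with no cell reused.
Route from 7: down to 12, 3× right (reaching 15), up to 10, 2× left (reaching 8) — 7 moves in all.
Check: order respected (13 at step 2, 15 at step 4).

7 12 13 14 15 10 9 8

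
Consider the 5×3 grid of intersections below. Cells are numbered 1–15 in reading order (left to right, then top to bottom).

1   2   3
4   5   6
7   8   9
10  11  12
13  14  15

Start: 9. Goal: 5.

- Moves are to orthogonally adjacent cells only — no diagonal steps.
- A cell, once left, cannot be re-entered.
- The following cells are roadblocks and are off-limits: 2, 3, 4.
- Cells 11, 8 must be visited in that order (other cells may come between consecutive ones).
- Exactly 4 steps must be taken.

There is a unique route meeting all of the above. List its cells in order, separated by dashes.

9 - 12 - 11 - 8 - 5

The waypoints must appear in the order 11, 8, with no cell reused.
Route from 9: down to 12, left to 11, 2× up (reaching 5) — 4 moves in all.
Check: order respected (11 at step 2, 8 at step 3); 4 moves as required.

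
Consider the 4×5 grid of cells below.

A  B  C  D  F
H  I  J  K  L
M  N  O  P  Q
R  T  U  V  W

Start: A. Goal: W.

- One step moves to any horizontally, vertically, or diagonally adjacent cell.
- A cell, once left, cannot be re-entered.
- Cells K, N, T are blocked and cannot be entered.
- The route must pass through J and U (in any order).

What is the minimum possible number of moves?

6

Any route passes through J and U in some order between A and W. Summing Chebyshev distances along each leg and taking the cheapest ordering (A → J → U → W) gives a lower bound of 2 + 2 + 2 = 6 moves.
A route of 6 moves achieves this: A → B → J → O → U → P → W.
Since 6 matches the lower bound, it is optimal.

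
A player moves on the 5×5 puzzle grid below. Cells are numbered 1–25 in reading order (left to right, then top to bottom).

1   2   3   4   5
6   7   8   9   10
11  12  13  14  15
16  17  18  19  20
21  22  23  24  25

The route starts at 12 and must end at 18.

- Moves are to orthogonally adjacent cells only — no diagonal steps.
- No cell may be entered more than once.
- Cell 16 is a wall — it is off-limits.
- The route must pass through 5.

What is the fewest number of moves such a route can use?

Any route passes through 5 somewhere between 12 and 18. Summing Manhattan distances along the two legs (12 → 5 → 18) gives a lower bound of 5 + 5 = 10 moves.
A route of 10 moves achieves this: 12 → 7 → 2 → 3 → 4 → 5 → 10 → 15 → 20 → 19 → 18.
Since 10 matches the lower bound, it is optimal.

10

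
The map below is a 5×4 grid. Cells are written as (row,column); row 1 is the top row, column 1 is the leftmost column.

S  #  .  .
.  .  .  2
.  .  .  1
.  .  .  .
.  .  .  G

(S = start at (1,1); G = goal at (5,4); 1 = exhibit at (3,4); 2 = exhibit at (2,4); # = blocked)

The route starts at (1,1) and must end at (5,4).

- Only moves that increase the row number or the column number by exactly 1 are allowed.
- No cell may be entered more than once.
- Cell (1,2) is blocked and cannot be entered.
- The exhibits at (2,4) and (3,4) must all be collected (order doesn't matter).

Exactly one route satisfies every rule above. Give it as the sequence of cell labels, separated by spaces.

(1,1) (2,1) (2,2) (2,3) (2,4) (3,4) (4,4) (5,4)

Moves only go right or down, so the column and row indices never decrease.
Route from (1,1): down to (2,1), 3× right (reaching (2,4)), 3× down (reaching (5,4)) — 7 moves in all.
Check: all required cells visited.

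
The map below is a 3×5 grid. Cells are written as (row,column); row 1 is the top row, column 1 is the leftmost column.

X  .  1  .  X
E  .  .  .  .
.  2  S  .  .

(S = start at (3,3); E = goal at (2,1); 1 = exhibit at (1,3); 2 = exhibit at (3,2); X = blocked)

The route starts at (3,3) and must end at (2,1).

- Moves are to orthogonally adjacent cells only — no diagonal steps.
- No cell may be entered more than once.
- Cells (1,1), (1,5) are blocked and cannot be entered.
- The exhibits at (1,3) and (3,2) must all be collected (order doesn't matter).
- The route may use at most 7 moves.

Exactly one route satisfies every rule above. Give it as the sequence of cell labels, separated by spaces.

(3,3) (2,3) (1,3) (1,2) (2,2) (3,2) (3,1) (2,1)

Any route must reach (1,3) and (3,2) and still end at (2,1) within 7 moves, so the order of the required stops is forced.
Route from (3,3): up 2 to (1,3), left 1 to (1,2), down 2 to (3,2), left 1 to (3,1), up 1 to (2,1) — 7 moves in all.
Check: all required cells visited; 7 ≤ 7 moves.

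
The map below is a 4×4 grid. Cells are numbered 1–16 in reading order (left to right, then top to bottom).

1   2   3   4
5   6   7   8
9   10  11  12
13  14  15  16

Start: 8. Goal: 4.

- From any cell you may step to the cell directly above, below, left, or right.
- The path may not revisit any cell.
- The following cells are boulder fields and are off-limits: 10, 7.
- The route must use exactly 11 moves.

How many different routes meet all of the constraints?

4

Need simple routes of exactly 11 moves from 8 to 4 (Manhattan distance 1, so 5 moves are spent on a detour and 5 undoing it).
Enumerating: 8 12 16 15 14 13 9 5 1 2 3 4 | 8 12 16 15 14 13 9 5 6 2 3 4 | 8 12 11 15 14 13 9 5 1 2 3 4 | 8 12 11 15 14 13 9 5 6 2 3 4.
That gives 4 routes.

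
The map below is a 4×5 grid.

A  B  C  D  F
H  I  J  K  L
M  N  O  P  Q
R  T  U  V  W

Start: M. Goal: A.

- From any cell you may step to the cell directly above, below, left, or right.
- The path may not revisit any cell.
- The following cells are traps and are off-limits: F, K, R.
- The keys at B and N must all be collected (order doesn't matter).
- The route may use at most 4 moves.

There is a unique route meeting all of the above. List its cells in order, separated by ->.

M -> N -> I -> B -> A

Any route must reach B and N and still end at A within 4 moves, so the order of the required stops is forced.
Route from M: right to N, 2× up (reaching B), left to A — 4 moves in all.
Check: all required cells visited; 4 ≤ 4 moves.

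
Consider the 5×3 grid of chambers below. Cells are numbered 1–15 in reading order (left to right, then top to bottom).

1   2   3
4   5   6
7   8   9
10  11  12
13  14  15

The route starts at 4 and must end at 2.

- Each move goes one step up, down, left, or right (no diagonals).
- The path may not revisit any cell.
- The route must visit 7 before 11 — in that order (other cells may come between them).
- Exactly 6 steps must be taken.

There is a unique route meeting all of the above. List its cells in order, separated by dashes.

The waypoints must appear in the order 7, 11, with no cell reused.
Route from 4: down 2 to 10, right 1 to 11, up 3 to 2 — 6 moves in all.
Check: order respected (7 at step 1, 11 at step 3); 6 moves as required.

4 - 7 - 10 - 11 - 8 - 5 - 2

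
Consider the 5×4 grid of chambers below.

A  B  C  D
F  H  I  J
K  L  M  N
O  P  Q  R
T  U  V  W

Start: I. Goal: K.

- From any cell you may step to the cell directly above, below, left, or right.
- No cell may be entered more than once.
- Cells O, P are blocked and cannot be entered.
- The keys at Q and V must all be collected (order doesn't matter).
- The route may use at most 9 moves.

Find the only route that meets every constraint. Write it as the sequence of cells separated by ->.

I -> J -> N -> R -> W -> V -> Q -> M -> L -> K

The 9-move cap with required stops at Q, V leaves no slack for detours.
Route from I: right to J, 3× down (reaching W), left to V, 2× up (reaching M), 2× left (reaching K) — 9 moves in all.
Check: all required cells visited; 9 ≤ 9 moves.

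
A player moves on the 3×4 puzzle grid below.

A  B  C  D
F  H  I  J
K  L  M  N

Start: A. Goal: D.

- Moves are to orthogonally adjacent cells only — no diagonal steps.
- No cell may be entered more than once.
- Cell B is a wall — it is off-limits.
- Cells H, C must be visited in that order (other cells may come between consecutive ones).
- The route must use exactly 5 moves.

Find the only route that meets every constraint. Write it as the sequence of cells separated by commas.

The waypoints must appear in the order H, C, with no cell reused.
Route from A: down to F, 2× right (reaching I), up to C, right to D — 5 moves in all.
Check: order respected (H at step 2, C at step 4); 5 moves as required.

A, F, H, I, C, D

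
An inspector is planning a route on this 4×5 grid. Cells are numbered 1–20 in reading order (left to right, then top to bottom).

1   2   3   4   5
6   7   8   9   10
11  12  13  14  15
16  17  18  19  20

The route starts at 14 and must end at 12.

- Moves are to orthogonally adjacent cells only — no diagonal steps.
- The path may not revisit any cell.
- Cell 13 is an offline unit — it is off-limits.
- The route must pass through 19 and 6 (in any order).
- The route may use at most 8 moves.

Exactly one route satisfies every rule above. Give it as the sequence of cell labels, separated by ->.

14 -> 19 -> 18 -> 17 -> 16 -> 11 -> 6 -> 7 -> 12

The budget equals the shortest possible length, so every move has to be on a shortest route through the required cells.
Route from 14: down 1 to 19, left 3 to 16, up 2 to 6, right 1 to 7, down 1 to 12 — 8 moves in all.
Check: all required cells visited; 8 ≤ 8 moves.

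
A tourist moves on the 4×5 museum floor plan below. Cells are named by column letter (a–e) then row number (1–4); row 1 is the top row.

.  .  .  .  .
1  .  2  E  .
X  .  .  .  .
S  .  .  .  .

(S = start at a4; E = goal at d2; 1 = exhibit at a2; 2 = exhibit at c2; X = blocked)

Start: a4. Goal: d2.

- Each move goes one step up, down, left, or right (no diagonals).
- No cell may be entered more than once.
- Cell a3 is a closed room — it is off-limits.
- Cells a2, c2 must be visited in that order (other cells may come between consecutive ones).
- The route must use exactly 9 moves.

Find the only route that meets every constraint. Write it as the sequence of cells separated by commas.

The waypoints must appear in the order a2, c2, with no cell reused.
Route from a4: right 1 to b4, up 2 to b2, left 1 to a2, up 1 to a1, right 2 to c1, down 1 to c2, right 1 to d2 — 9 moves in all.
Check: order respected (1 at step 4, 2 at step 8); 9 moves as required.

a4, b4, b3, b2, a2, a1, b1, c1, c2, d2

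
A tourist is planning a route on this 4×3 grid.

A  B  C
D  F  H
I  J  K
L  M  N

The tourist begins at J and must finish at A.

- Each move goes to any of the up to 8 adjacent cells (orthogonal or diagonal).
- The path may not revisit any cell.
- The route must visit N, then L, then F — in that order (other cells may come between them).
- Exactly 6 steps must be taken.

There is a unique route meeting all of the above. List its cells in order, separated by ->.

The waypoints must appear in the order N, L, F, with no cell reused.
Route from J: down-right 1 to N, left 2 to L, up 1 to I, up-right 1 to F, up-left 1 to A — 6 moves in all.
Check: order respected (N at step 1, L at step 3, F at step 5); 6 moves as required.

J -> N -> M -> L -> I -> F -> A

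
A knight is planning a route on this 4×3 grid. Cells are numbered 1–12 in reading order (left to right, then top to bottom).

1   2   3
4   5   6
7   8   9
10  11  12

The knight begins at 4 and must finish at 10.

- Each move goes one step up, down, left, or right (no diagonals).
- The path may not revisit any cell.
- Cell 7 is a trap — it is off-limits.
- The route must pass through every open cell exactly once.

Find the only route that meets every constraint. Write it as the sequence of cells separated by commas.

Need to visit all 11 open cells exactly once, starting at 4 and ending at 10.
Route from 4: up 1 to 1, right 2 to 3, down 1 to 6, left 1 to 5, down 1 to 8, right 1 to 9, down 1 to 12, left 2 to 10 — 10 moves in all.
Check: all 11 open cells covered.

4, 1, 2, 3, 6, 5, 8, 9, 12, 11, 10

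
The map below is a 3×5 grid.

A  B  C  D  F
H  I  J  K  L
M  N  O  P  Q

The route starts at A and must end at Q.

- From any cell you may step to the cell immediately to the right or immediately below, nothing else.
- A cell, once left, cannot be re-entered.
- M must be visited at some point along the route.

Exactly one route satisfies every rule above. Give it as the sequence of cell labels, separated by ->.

A -> H -> M -> N -> O -> P -> Q

Moves only go right or down, so the column and row indices never decrease.
Route from A: 2× down (reaching M), 4× right (reaching Q) — 6 moves in all.
Check: all required cells visited.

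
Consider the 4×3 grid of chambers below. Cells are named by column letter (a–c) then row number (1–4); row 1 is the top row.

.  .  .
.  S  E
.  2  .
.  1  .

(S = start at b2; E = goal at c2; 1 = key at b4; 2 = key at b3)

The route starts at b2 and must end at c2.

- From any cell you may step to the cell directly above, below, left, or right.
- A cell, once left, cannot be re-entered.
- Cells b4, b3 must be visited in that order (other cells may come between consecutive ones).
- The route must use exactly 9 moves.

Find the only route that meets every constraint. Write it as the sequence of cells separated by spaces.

b2 b1 a1 a2 a3 a4 b4 b3 c3 c2

The waypoints must appear in the order b4, b3, with no cell reused.
Route from b2: up 1 to b1, left 1 to a1, down 3 to a4, right 1 to b4, up 1 to b3, right 1 to c3, up 1 to c2 — 9 moves in all.
Check: order respected (1 at step 6, 2 at step 7); 9 moves as required.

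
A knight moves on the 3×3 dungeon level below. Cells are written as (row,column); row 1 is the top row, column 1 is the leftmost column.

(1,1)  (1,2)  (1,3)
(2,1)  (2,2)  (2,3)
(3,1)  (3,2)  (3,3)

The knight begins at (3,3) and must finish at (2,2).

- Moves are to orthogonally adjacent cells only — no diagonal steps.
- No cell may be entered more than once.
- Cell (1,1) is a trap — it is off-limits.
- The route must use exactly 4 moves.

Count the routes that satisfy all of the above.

Need simple routes of exactly 4 moves from (3,3) to (2,2) (Manhattan distance 2, so 1 moves are spent on a detour and 1 undoing it).
Enumerating: (3,3) (2,3) (1,3) (1,2) (2,2) | (3,3) (3,2) (3,1) (2,1) (2,2).
That gives 2 routes.

2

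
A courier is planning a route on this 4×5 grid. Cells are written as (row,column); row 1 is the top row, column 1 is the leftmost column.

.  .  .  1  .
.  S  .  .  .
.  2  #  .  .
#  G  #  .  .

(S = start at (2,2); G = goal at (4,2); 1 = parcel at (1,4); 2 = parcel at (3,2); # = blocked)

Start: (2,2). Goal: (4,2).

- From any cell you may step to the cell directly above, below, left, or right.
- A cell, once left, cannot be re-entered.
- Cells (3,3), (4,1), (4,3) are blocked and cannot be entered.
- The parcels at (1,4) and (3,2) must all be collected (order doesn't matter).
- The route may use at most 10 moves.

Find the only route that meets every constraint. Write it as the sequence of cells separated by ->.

The 10-move cap with required stops at (1,4), (3,2) leaves no slack for detours.
Route from (2,2): right 2 to (2,4), up 1 to (1,4), left 3 to (1,1), down 2 to (3,1), right 1 to (3,2), down 1 to (4,2) — 10 moves in all.
Check: all required cells visited; 10 ≤ 10 moves.

(2,2) -> (2,3) -> (2,4) -> (1,4) -> (1,3) -> (1,2) -> (1,1) -> (2,1) -> (3,1) -> (3,2) -> (4,2)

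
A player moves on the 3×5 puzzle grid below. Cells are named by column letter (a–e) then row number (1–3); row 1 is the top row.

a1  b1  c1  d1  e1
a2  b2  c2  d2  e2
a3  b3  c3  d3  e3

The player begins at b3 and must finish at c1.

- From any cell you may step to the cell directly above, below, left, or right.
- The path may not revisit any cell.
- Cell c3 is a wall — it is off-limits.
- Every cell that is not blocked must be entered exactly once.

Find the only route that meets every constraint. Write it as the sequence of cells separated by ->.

b3 -> a3 -> a2 -> a1 -> b1 -> b2 -> c2 -> d2 -> d3 -> e3 -> e2 -> e1 -> d1 -> c1

Need to visit all 14 open cells exactly once, starting at b3 and ending at c1.
Cell d3 has only two open neighbours (d2 and e3), so the path must pass straight through it: one of those is the cell it's entered from and the other is where it exits.
Route from b3: left to a3, 2× up (reaching a1), right to b1, down to b2, 2× right (reaching d2), down to d3, right to e3, 2× up (reaching e1), 2× left (reaching c1) — 13 moves in all.
Check: all 14 open cells covered.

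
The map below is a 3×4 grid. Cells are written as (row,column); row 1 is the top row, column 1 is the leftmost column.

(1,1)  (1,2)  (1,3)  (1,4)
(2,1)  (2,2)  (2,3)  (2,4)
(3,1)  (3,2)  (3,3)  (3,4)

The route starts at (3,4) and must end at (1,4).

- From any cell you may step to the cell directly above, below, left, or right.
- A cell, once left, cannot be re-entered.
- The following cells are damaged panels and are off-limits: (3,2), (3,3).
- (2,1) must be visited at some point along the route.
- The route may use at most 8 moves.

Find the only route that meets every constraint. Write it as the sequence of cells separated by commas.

The budget equals the shortest possible length, so every move has to be on a shortest route through the required cells.
Route from (3,4): up to (2,4), 3× left (reaching (2,1)), up to (1,1), 3× right (reaching (1,4)) — 8 moves in all.
Check: all required cells visited; 8 ≤ 8 moves.

(3,4), (2,4), (2,3), (2,2), (2,1), (1,1), (1,2), (1,3), (1,4)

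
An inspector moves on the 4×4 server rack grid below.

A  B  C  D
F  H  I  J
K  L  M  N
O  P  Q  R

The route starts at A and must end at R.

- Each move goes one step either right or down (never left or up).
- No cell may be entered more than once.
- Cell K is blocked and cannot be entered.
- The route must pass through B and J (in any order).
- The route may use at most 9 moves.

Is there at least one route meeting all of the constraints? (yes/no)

One route that works: A → B → H → I → J → N → R.

yes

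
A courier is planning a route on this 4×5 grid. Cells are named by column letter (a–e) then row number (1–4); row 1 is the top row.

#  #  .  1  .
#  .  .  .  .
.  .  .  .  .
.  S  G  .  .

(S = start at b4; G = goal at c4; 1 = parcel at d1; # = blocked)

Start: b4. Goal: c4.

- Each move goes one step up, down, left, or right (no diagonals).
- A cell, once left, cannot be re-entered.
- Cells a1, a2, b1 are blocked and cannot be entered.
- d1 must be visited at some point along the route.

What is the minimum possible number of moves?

Any route passes through d1 somewhere between b4 and c4. Summing Manhattan distances along the two legs (b4 → d1 → c4) gives a lower bound of 5 + 4 = 9 moves.
A route of 9 moves achieves this: b4 → b3 → b2 → c2 → c1 → d1 → d2 → d3 → d4 → c4.
Since 9 matches the lower bound, it is optimal.

9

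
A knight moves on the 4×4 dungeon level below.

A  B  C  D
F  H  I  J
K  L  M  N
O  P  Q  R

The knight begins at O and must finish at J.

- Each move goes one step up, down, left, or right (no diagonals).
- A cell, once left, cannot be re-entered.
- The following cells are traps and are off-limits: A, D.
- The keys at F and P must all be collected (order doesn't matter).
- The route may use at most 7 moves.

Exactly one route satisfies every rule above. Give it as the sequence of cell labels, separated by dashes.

Any route must reach F and P and still end at J within 7 moves, so the order of the required stops is forced.
Route from O: right 1 to P, up 1 to L, left 1 to K, up 1 to F, right 3 to J — 7 moves in all.
Check: all required cells visited; 7 ≤ 7 moves.

O - P - L - K - F - H - I - J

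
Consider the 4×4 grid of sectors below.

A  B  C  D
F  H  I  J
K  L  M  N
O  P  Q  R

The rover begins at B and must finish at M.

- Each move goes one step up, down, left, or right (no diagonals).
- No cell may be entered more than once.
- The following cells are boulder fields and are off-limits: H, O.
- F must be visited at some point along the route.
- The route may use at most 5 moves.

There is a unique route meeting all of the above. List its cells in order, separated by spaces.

Any route must reach F and still end at M within 5 moves, so the order of the required stops is forced.
Route from B: left to A, 2× down (reaching K), 2× right (reaching M) — 5 moves in all.
Check: all required cells visited; 5 ≤ 5 moves.

B A F K L M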